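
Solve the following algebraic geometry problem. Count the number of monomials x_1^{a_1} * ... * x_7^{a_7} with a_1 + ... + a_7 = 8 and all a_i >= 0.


The number of degree-8 monomials in 7 variables is C(d+n-1, n-1).
= C(8+7-1, 7-1) = C(14, 6)
= 3003

3003


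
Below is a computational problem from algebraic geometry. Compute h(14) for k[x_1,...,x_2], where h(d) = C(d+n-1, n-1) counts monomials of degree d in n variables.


The Hilbert function for the polynomial ring in 2 variables is:
h(d) = C(d+n-1, n-1)
h(14) = C(14+2-1, 2-1) = C(15, 1)
= 15! / (1! * 14!)
= 15

15


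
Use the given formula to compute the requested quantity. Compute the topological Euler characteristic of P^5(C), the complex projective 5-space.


The complex projective space P^5 has one cell in each even real dimension 0, 2, ..., 10.
The cohomology groups are H^{2k}(P^5) = Z for k = 0,...,5, and 0 otherwise.
Euler characteristic = sum of Betti numbers = 1 per even-dimensional cohomology group.
chi(P^5) = 5 + 1 = 6

6


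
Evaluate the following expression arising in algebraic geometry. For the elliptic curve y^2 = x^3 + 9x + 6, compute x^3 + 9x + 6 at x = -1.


Compute x^3 + 9x + 6 at x = -1:
x^3 = (-1)^3 = -1
9*x = 9*(-1) = -9
Sum: -1 - 9 + 6 = -4

-4


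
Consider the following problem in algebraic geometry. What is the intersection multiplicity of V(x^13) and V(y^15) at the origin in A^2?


The intersection multiplicity of V(x^a) and V(y^b) at the origin is:
I(O; V(x^13), V(y^15)) = dim_k(k[x,y]/(x^13, y^15))
A basis for k[x,y]/(x^13, y^15) is the set of monomials x^i * y^j
where 0 <= i < 13 and 0 <= j < 15.
The number of such monomials is 13 * 15 = 195

195


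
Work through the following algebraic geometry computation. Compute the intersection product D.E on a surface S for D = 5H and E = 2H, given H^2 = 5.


Using bilinearity of the intersection pairing on a surface S:
(aH).(bH) = ab * (H.H)
We have H^2 = 5.
D.E = (5H).(2H) = 5*2*5
= 10*5
= 50

50


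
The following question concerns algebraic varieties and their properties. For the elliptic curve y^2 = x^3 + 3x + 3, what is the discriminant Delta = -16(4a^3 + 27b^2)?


Compute each component:
4a^3 = 4*3^3 = 4*27 = 108
27b^2 = 27*3^2 = 27*9 = 243
4a^3 + 27b^2 = 108 + 243 = 351
Delta = -16*351 = -5616

-5616


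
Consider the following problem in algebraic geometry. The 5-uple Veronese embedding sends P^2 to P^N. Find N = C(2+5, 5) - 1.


The Veronese embedding v_d: P^n -> P^N maps each point to all
degree-d monomials in n+1 homogeneous coordinates.
N = C(n+d, d) - 1
N = C(2+5, 5) - 1
N = C(7, 5) - 1
C(7, 5) = 21
N = 21 - 1 = 20

20


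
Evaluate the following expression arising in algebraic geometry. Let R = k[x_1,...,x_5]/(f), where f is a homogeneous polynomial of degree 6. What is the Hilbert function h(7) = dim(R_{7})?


For R = k[x_1,...,x_n]/(f) with f homogeneous of degree e:
The Hilbert series is (1 - t^e)/(1 - t)^n.
So h(d) = C(d+n-1, n-1) - C(d-e+n-1, n-1) for d >= e.
With n=5, e=6, d=7:
C(7+5-1, 5-1) = C(11, 4) = 330
C(7-6+5-1, 5-1) = C(5, 4) = 5
h(7) = 330 - 5 = 325

325


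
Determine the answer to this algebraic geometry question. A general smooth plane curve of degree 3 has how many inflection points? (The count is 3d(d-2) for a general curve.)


For a general smooth plane curve C of degree d, the inflection points are
the intersection of C with its Hessian curve, which has degree 3(d-2).
By Bezout, the total intersection number is d * 3(d-2) = 3 * 3 = 9.
For a general curve every flex is ordinary, so each contributes
multiplicity 1 to C·Hess(C), and the number of distinct inflection
points is 3d(d-2).
Inflection points = 3*3*(3-2) = 3*3*1 = 9

9


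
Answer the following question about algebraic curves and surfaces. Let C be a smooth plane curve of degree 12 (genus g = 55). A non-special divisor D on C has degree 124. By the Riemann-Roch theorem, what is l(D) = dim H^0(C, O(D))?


First, compute the genus of a smooth plane curve of degree 12:
g = (d-1)(d-2)/2 = (12-1)(12-2)/2 = 55
For a non-special divisor D (i.e., h^1(D) = 0), Riemann-Roch gives:
l(D) = deg(D) - g + 1
Since deg(D) = 124 >= 2g - 1 = 109, D is non-special.
l(D) = 124 - 55 + 1 = 70

70


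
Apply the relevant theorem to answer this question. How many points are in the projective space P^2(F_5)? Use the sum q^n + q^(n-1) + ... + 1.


P^2(F_5) has (q^(n+1) - 1)/(q - 1) points.
= 5^2 + 5^1 + 5^0
= 25 + 5 + 1
= 31

31


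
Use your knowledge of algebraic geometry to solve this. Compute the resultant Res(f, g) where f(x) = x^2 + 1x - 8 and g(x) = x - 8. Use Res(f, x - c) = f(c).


For Res(f, x - c), we evaluate f at x = c.
f(8) = 8^2 + 1*8 - 8
= 64 + 8 - 8
= 72 - 8 = 64
Res(f, g) = 64

64


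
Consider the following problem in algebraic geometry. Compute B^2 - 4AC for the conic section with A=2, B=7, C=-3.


The discriminant of a conic Ax^2 + Bxy + Cy^2 + ... = 0 is B^2 - 4AC.
B^2 = 7^2 = 49
4AC = 4*2*(-3) = -24
Discriminant = 49 + 24 = 73

73


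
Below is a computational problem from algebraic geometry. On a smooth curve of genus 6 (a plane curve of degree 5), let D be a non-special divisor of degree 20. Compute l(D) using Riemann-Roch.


First, compute the genus of a smooth plane curve of degree 5:
g = (d-1)(d-2)/2 = (5-1)(5-2)/2 = 6
For a non-special divisor D (i.e., h^1(D) = 0), Riemann-Roch gives:
l(D) = deg(D) - g + 1
Since deg(D) = 20 >= 2g - 1 = 11, D is non-special.
l(D) = 20 - 6 + 1 = 15

15


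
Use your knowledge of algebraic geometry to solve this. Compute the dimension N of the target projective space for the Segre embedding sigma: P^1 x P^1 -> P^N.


The Segre embedding maps P^m x P^n into P^N via
all products of coordinates from each factor.
N = (m+1)(n+1) - 1
N = (1+1)(1+1) - 1
N = 2*2 - 1
N = 4 - 1 = 3

3


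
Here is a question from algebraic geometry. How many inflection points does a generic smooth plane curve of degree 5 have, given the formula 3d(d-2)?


For a general smooth plane curve C of degree d, the inflection points are
the intersection of C with its Hessian curve, which has degree 3(d-2).
By Bezout, the total intersection number is d * 3(d-2) = 5 * 9 = 45.
For a general curve every flex is ordinary, so each contributes
multiplicity 1 to C·Hess(C), and the number of distinct inflection
points is 3d(d-2).
Inflection points = 3*5*(5-2) = 3*5*3 = 45

45


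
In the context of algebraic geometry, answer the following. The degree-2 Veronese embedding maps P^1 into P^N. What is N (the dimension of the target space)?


The Veronese embedding v_d: P^n -> P^N maps each point to all
degree-d monomials in n+1 homogeneous coordinates.
N = C(n+d, d) - 1
N = C(1+2, 2) - 1
N = C(3, 2) - 1
C(3, 2) = 3
N = 3 - 1 = 2

2


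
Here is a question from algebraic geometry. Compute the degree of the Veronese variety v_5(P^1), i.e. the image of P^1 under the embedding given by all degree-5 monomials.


The Veronese variety v_5(P^1) has degree d^r.
d^r = 5^1 = 5

5


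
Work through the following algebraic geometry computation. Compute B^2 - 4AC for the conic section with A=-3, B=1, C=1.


The discriminant of a conic Ax^2 + Bxy + Cy^2 + ... = 0 is B^2 - 4AC.
B^2 = 1^2 = 1
4AC = 4*(-3)*1 = -12
Discriminant = 1 + 12 = 13

13


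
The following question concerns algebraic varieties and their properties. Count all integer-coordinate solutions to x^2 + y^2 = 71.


Systematically check integer values of x where x^2 <= 71.
For each valid x, check if 71 - x^2 is a perfect square.
Total integer solutions found: 0

0


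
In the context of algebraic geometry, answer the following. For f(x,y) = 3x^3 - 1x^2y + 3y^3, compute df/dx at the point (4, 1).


df/dx = 3*3*x^2 + 2*(-1)*x^1*y
At (4,1): 3*3*4^2 + 2*(-1)*4^1*1
= 144 - 8
= 136

136


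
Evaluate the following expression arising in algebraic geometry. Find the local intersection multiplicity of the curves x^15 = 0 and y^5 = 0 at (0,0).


The intersection multiplicity of V(x^a) and V(y^b) at the origin is:
I(O; V(x^15), V(y^5)) = dim_k(k[x,y]/(x^15, y^5))
A basis for k[x,y]/(x^15, y^5) is the set of monomials x^i * y^j
where 0 <= i < 15 and 0 <= j < 5.
The number of such monomials is 15 * 5 = 75

75


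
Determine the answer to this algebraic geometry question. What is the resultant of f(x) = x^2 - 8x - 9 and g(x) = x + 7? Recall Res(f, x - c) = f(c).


For Res(f, x - c), we evaluate f at x = c.
f(-7) = (-7)^2 - 8*(-7) - 9
= 49 + 56 - 9
= 105 - 9 = 96
Res(f, g) = 96

96


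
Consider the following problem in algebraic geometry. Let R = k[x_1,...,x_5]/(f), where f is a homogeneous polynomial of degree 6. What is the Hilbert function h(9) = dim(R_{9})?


For R = k[x_1,...,x_n]/(f) with f homogeneous of degree e:
The Hilbert series is (1 - t^e)/(1 - t)^n.
So h(d) = C(d+n-1, n-1) - C(d-e+n-1, n-1) for d >= e.
With n=5, e=6, d=9:
C(9+5-1, 5-1) = C(13, 4) = 715
C(9-6+5-1, 5-1) = C(7, 4) = 35
h(9) = 715 - 35 = 680

680


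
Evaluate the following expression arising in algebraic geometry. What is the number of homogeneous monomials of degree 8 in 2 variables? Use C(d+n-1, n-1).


The number of degree-8 monomials in 2 variables is C(d+n-1, n-1).
= C(8+2-1, 2-1) = C(9, 1)
= 9

9


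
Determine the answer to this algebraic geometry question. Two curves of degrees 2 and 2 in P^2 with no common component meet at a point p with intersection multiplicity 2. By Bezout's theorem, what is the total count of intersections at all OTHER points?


By Bezout's theorem, the total intersection number is d1 * d2.
Total = 2 * 2 = 4
Intersection multiplicity at p = 2
Remaining intersections = 4 - 2 = 2

2


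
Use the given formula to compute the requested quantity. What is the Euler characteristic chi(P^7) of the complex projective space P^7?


The complex projective space P^7 has one cell in each even real dimension 0, 2, ..., 14.
The cohomology groups are H^{2k}(P^7) = Z for k = 0,...,7, and 0 otherwise.
Euler characteristic = sum of Betti numbers = 1 per even-dimensional cohomology group.
chi(P^7) = 7 + 1 = 8

8


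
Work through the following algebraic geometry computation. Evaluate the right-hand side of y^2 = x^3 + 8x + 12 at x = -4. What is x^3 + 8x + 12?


Compute x^3 + 8x + 12 at x = -4:
x^3 = (-4)^3 = -64
8*x = 8*(-4) = -32
Sum: -64 - 32 + 12 = -84

-84


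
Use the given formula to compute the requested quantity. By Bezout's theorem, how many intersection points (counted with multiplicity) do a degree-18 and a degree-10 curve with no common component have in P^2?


Bezout's theorem states the intersection count equals the product of degrees.
Intersection count = 18 * 10 = 180

180


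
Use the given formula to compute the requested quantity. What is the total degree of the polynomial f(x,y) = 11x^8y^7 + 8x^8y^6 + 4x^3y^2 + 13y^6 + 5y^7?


Examine each term for its total degree (sum of exponents).
  Term '11x^8y^7' has total degree 8+7 = 15.
  Term '8x^8y^6' has total degree 8+6 = 14.
  Term '4x^3y^2' has total degree 3+2 = 5.
  Term '13y^6' has total degree 0+6 = 6.
  Term '5y^7' has total degree 0+7 = 7.
The maximum total degree among all terms is 15.

15


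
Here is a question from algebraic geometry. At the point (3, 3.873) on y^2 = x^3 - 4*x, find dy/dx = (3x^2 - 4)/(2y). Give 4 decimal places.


Using implicit differentiation of y^2 = x^3 - 4*x:
2y * dy/dx = 3x^2 - 4
dy/dx = (3x^2 - 4)/(2y)
Numerator: 3*3^2 - 4 = 23
Denominator: 2*3.873 = 7.746
dy/dx = 23/7.746 = 2.9693

2.9693


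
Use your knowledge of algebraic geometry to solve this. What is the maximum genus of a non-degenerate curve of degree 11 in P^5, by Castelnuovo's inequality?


Castelnuovo's bound: write d - 1 = m(r-1) + epsilon with 0 <= epsilon < r-1.
d - 1 = 11 - 1 = 10
r - 1 = 5 - 1 = 4
10 = 2*4 + 2, so m = 2, epsilon = 2
pi(d, r) = m(m-1)(r-1)/2 + m*epsilon
= 2*1*4/2 + 2*2
= 8/2 + 4
= 4 + 4 = 8

8


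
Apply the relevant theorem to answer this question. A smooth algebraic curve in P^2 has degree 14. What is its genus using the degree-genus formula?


Using the genus formula for smooth plane curves:
g = (d-1)(d-2)/2
g = (14-1)(14-2)/2
g = 13*12/2
g = 156/2 = 78

78


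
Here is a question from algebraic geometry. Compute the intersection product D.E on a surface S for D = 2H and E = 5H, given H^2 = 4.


Using bilinearity of the intersection pairing on a surface S:
(aH).(bH) = ab * (H.H)
We have H^2 = 4.
D.E = (2H).(5H) = 2*5*4
= 10*4
= 40

40


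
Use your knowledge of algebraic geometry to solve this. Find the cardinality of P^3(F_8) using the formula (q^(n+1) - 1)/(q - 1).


P^3(F_8) has (q^(n+1) - 1)/(q - 1) points.
= 8^3 + 8^2 + 8^1 + 8^0
= 512 + 64 + 8 + 1
= 585

585


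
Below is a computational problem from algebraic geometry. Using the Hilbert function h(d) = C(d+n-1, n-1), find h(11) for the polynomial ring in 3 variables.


The Hilbert function for the polynomial ring in 3 variables is:
h(d) = C(d+n-1, n-1)
h(11) = C(11+3-1, 3-1) = C(13, 2)
= 13! / (2! * 11!)
= 78

78


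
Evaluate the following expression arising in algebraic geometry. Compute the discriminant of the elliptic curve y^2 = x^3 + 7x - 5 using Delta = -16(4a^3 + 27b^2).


Compute each component:
4a^3 = 4*7^3 = 4*343 = 1372
27b^2 = 27*(-5)^2 = 27*25 = 675
4a^3 + 27b^2 = 1372 + 675 = 2047
Delta = -16*2047 = -32752

-32752


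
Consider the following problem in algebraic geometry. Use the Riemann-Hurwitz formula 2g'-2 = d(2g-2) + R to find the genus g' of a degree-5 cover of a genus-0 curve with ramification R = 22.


Riemann-Hurwitz formula: 2g' - 2 = d(2g - 2) + R
Given: d = 5, g = 0, R = 22
2g' - 2 = 5*(2*0 - 2) + 22
2g' - 2 = 5*(-2) + 22
2g' - 2 = -10 + 22 = 12
2g' = 14
g' = 7

7


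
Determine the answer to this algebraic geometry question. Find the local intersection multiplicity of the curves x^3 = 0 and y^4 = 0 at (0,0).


The intersection multiplicity of V(x^a) and V(y^b) at the origin is:
I(O; V(x^3), V(y^4)) = dim_k(k[x,y]/(x^3, y^4))
A basis for k[x,y]/(x^3, y^4) is the set of monomials x^i * y^j
where 0 <= i < 3 and 0 <= j < 4.
The number of such monomials is 3 * 4 = 12

12


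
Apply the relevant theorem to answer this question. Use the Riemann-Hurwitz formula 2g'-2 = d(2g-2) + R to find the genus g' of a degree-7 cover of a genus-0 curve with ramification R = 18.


Riemann-Hurwitz formula: 2g' - 2 = d(2g - 2) + R
Given: d = 7, g = 0, R = 18
2g' - 2 = 7*(2*0 - 2) + 18
2g' - 2 = 7*(-2) + 18
2g' - 2 = -14 + 18 = 4
2g' = 6
g' = 3

3


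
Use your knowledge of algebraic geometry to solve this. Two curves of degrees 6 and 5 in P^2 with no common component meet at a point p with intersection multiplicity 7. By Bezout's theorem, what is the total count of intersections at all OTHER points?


By Bezout's theorem, the total intersection number is d1 * d2.
Total = 6 * 5 = 30
Intersection multiplicity at p = 7
Remaining intersections = 30 - 7 = 23

23


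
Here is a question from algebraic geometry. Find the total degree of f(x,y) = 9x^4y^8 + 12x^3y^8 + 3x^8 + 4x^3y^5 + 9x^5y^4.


Examine each term for its total degree (sum of exponents).
  Term '9x^4y^8' has total degree 4+8 = 12.
  Term '12x^3y^8' has total degree 3+8 = 11.
  Term '3x^8' has total degree 8+0 = 8.
  Term '4x^3y^5' has total degree 3+5 = 8.
  Term '9x^5y^4' has total degree 5+4 = 9.
The maximum total degree among all terms is 12.

12


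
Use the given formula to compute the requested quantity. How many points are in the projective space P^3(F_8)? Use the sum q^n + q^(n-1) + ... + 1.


P^3(F_8) has (q^(n+1) - 1)/(q - 1) points.
= 8^3 + 8^2 + 8^1 + 8^0
= 512 + 64 + 8 + 1
= 585

585


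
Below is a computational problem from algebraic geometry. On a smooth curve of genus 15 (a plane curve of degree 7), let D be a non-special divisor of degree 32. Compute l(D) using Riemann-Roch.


First, compute the genus of a smooth plane curve of degree 7:
g = (d-1)(d-2)/2 = (7-1)(7-2)/2 = 15
For a non-special divisor D (i.e., h^1(D) = 0), Riemann-Roch gives:
l(D) = deg(D) - g + 1
Since deg(D) = 32 >= 2g - 1 = 29, D is non-special.
l(D) = 32 - 15 + 1 = 18

18


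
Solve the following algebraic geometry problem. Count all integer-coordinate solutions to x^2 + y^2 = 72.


Systematically check integer values of x where x^2 <= 72.
For each valid x, check if 72 - x^2 is a perfect square.
x=6: 72 - 36 = 36, sqrt = 6 (valid)
Total integer solutions found: 4

4


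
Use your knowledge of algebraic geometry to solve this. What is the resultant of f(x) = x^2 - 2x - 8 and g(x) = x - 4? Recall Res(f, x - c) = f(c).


For Res(f, x - c), we evaluate f at x = c.
f(4) = 4^2 - 2*4 - 8
= 16 - 8 - 8
= 8 - 8 = 0
Res(f, g) = 0

0


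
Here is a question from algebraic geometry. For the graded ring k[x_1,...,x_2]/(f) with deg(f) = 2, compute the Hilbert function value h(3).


For R = k[x_1,...,x_n]/(f) with f homogeneous of degree e:
The Hilbert series is (1 - t^e)/(1 - t)^n.
So h(d) = C(d+n-1, n-1) - C(d-e+n-1, n-1) for d >= e.
With n=2, e=2, d=3:
C(3+2-1, 2-1) = C(4, 1) = 4
C(3-2+2-1, 2-1) = C(2, 1) = 2
h(3) = 4 - 2 = 2

2


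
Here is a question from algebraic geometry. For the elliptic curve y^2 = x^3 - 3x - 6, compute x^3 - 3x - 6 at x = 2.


Compute x^3 - 3x - 6 at x = 2:
x^3 = 2^3 = 8
(-3)*x = (-3)*2 = -6
Sum: 8 - 6 - 6 = -4

-4


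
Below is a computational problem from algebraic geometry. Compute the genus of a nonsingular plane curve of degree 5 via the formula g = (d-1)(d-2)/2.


Using the genus formula for smooth plane curves:
g = (d-1)(d-2)/2
g = (5-1)(5-2)/2
g = 4*3/2
g = 12/2 = 6

6


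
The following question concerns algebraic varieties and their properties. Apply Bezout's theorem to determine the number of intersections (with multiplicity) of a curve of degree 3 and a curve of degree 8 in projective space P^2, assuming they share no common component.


Bezout's theorem states the intersection count equals the product of degrees.
Intersection count = 3 * 8 = 24

24


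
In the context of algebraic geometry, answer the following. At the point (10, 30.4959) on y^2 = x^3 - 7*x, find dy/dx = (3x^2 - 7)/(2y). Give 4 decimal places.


Using implicit differentiation of y^2 = x^3 - 7*x:
2y * dy/dx = 3x^2 - 7
dy/dx = (3x^2 - 7)/(2y)
Numerator: 3*10^2 - 7 = 293
Denominator: 2*30.4959 = 60.9918
dy/dx = 293/60.9918 = 4.8039

4.8039


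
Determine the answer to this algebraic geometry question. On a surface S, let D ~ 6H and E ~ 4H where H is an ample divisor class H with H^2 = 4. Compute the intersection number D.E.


Using bilinearity of the intersection pairing on a surface S:
(aH).(bH) = ab * (H.H)
We have H^2 = 4.
D.E = (6H).(4H) = 6*4*4
= 24*4
= 96

96


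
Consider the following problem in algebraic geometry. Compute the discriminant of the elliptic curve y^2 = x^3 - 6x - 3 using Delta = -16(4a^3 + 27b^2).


Compute each component:
4a^3 = 4*(-6)^3 = 4*(-216) = -864
27b^2 = 27*(-3)^2 = 27*9 = 243
4a^3 + 27b^2 = -864 + 243 = -621
Delta = -16*(-621) = 9936

9936


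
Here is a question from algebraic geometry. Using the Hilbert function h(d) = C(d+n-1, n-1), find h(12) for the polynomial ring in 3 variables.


The Hilbert function for the polynomial ring in 3 variables is:
h(d) = C(d+n-1, n-1)
h(12) = C(12+3-1, 3-1) = C(14, 2)
= 14! / (2! * 12!)
= 91

91


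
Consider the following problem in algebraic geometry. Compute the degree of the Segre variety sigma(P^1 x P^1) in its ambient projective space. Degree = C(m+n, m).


The degree of the Segre variety P^1 x P^1 is C(m+n, m).
= C(2, 1)
= 2

2


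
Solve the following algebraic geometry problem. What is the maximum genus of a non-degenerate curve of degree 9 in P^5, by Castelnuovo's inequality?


Castelnuovo's bound: write d - 1 = m(r-1) + epsilon with 0 <= epsilon < r-1.
d - 1 = 9 - 1 = 8
r - 1 = 5 - 1 = 4
8 = 2*4 + 0, so m = 2, epsilon = 0
pi(d, r) = m(m-1)(r-1)/2 + m*epsilon
= 2*1*4/2 + 2*0
= 8/2 + 0
= 4 + 0 = 4

4


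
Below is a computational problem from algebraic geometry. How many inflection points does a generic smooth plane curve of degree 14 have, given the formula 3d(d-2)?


For a general smooth plane curve C of degree d, the inflection points are
the intersection of C with its Hessian curve, which has degree 3(d-2).
By Bezout, the total intersection number is d * 3(d-2) = 14 * 36 = 504.
For a general curve every flex is ordinary, so each contributes
multiplicity 1 to C·Hess(C), and the number of distinct inflection
points is 3d(d-2).
Inflection points = 3*14*(14-2) = 3*14*12 = 504

504


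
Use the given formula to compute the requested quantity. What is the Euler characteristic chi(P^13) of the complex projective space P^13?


The complex projective space P^13 has one cell in each even real dimension 0, 2, ..., 26.
The cohomology groups are H^{2k}(P^13) = Z for k = 0,...,13, and 0 otherwise.
Euler characteristic = sum of Betti numbers = 1 per even-dimensional cohomology group.
chi(P^13) = 13 + 1 = 14

14


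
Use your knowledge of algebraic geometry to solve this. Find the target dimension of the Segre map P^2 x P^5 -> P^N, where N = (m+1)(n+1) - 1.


The Segre embedding maps P^m x P^n into P^N via
all products of coordinates from each factor.
N = (m+1)(n+1) - 1
N = (2+1)(5+1) - 1
N = 3*6 - 1
N = 18 - 1 = 17

17


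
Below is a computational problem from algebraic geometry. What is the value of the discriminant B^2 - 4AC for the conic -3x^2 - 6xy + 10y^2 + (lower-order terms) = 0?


The discriminant of a conic Ax^2 + Bxy + Cy^2 + ... = 0 is B^2 - 4AC.
B^2 = (-6)^2 = 36
4AC = 4*(-3)*10 = -120
Discriminant = 36 + 120 = 156

156


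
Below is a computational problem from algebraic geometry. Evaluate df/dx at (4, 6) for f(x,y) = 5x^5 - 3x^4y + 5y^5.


df/dx = 5*5*x^4 + 4*(-3)*x^3*y
At (4,6): 5*5*4^4 + 4*(-3)*4^3*6
= 6400 - 4608
= 1792

1792


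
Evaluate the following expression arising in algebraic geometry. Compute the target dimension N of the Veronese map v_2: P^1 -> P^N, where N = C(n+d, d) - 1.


The Veronese embedding v_d: P^n -> P^N maps each point to all
degree-d monomials in n+1 homogeneous coordinates.
N = C(n+d, d) - 1
N = C(1+2, 2) - 1
N = C(3, 2) - 1
C(3, 2) = 3
N = 3 - 1 = 2

2


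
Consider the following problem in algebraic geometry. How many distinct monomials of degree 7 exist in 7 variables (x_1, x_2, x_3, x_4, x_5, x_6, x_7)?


The number of degree-7 monomials in 7 variables is C(d+n-1, n-1).
= C(7+7-1, 7-1) = C(13, 6)
= 1716

1716


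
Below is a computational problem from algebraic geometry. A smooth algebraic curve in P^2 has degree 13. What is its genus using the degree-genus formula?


Using the genus formula for smooth plane curves:
g = (d-1)(d-2)/2
g = (13-1)(13-2)/2
g = 12*11/2
g = 132/2 = 66

66


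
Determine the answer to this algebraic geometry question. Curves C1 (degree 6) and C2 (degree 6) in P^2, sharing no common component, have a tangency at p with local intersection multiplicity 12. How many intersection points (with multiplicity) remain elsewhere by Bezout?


By Bezout's theorem, the total intersection number is d1 * d2.
Total = 6 * 6 = 36
Intersection multiplicity at p = 12
Remaining intersections = 36 - 12 = 24

24


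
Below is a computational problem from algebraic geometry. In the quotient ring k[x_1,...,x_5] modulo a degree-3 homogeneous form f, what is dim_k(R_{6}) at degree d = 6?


For R = k[x_1,...,x_n]/(f) with f homogeneous of degree e:
The Hilbert series is (1 - t^e)/(1 - t)^n.
So h(d) = C(d+n-1, n-1) - C(d-e+n-1, n-1) for d >= e.
With n=5, e=3, d=6:
C(6+5-1, 5-1) = C(10, 4) = 210
C(6-3+5-1, 5-1) = C(7, 4) = 35
h(6) = 210 - 35 = 175

175


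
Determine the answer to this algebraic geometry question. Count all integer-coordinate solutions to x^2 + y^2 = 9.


Systematically check integer values of x where x^2 <= 9.
For each valid x, check if 9 - x^2 is a perfect square.
x=0: 9 - 0 = 9, sqrt = 3 (valid)
x=3: 9 - 9 = 0, sqrt = 0 (valid)
Total integer solutions found: 4

4


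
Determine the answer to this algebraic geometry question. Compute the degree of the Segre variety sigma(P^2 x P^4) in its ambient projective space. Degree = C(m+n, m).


The degree of the Segre variety P^2 x P^4 is C(m+n, m).
= C(6, 2)
= 15

15


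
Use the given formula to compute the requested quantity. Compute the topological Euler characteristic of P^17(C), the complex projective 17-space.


The complex projective space P^17 has one cell in each even real dimension 0, 2, ..., 34.
The cohomology groups are H^{2k}(P^17) = Z for k = 0,...,17, and 0 otherwise.
Euler characteristic = sum of Betti numbers = 1 per even-dimensional cohomology group.
chi(P^17) = 17 + 1 = 18

18


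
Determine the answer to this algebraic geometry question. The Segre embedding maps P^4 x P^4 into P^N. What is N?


The Segre embedding maps P^m x P^n into P^N via
all products of coordinates from each factor.
N = (m+1)(n+1) - 1
N = (4+1)(4+1) - 1
N = 5*5 - 1
N = 25 - 1 = 24

24


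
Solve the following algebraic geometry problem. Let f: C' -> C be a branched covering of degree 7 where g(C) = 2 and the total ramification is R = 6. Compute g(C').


Riemann-Hurwitz formula: 2g' - 2 = d(2g - 2) + R
Given: d = 7, g = 2, R = 6
2g' - 2 = 7*(2*2 - 2) + 6
2g' - 2 = 7*2 + 6
2g' - 2 = 14 + 6 = 20
2g' = 22
g' = 11

11


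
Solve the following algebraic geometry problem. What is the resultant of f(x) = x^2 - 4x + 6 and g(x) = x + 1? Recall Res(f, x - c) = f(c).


For Res(f, x - c), we evaluate f at x = c.
f(-1) = (-1)^2 - 4*(-1) + 6
= 1 + 4 + 6
= 5 + 6 = 11
Res(f, g) = 11

11


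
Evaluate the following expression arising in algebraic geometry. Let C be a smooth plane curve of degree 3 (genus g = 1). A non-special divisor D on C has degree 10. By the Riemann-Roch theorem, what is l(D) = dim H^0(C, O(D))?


First, compute the genus of a smooth plane curve of degree 3:
g = (d-1)(d-2)/2 = (3-1)(3-2)/2 = 1
For a non-special divisor D (i.e., h^1(D) = 0), Riemann-Roch gives:
l(D) = deg(D) - g + 1
Since deg(D) = 10 >= 2g - 1 = 1, D is non-special.
l(D) = 10 - 1 + 1 = 10

10


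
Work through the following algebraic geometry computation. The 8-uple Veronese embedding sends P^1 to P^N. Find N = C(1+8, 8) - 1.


The Veronese embedding v_d: P^n -> P^N maps each point to all
degree-d monomials in n+1 homogeneous coordinates.
N = C(n+d, d) - 1
N = C(1+8, 8) - 1
N = C(9, 8) - 1
C(9, 8) = 9
N = 9 - 1 = 8

8


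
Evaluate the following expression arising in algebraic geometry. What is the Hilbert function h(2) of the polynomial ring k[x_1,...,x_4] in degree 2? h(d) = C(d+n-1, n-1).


The Hilbert function for the polynomial ring in 4 variables is:
h(d) = C(d+n-1, n-1)
h(2) = C(2+4-1, 4-1) = C(5, 3)
= 5! / (3! * 2!)
= 10

10


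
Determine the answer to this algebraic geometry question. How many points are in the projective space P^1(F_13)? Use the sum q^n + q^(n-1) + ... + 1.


P^1(F_13) has (q^(n+1) - 1)/(q - 1) points.
= 13^1 + 13^0
= 13 + 1
= 14

14


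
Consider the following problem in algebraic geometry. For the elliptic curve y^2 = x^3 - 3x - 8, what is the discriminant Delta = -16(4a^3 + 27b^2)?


Compute each component:
4a^3 = 4*(-3)^3 = 4*(-27) = -108
27b^2 = 27*(-8)^2 = 27*64 = 1728
4a^3 + 27b^2 = -108 + 1728 = 1620
Delta = -16*1620 = -25920

-25920


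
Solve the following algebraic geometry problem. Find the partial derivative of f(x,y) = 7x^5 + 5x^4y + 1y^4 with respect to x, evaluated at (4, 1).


df/dx = 5*7*x^4 + 4*5*x^3*y
At (4,1): 5*7*4^4 + 4*5*4^3*1
= 8960 + 1280
= 10240

10240


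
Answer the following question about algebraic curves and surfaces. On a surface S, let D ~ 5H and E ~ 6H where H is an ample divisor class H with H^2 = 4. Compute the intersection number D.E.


Using bilinearity of the intersection pairing on a surface S:
(aH).(bH) = ab * (H.H)
We have H^2 = 4.
D.E = (5H).(6H) = 5*6*4
= 30*4
= 120

120


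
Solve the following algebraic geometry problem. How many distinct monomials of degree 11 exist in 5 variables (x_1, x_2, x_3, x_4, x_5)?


The number of degree-11 monomials in 5 variables is C(d+n-1, n-1).
= C(11+5-1, 5-1) = C(15, 4)
= 1365

1365


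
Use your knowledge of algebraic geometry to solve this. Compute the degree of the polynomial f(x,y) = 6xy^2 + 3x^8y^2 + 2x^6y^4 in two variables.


Examine each term for its total degree (sum of exponents).
  Term '6xy^2' has total degree 1+2 = 3.
  Term '3x^8y^2' has total degree 8+2 = 10.
  Term '2x^6y^4' has total degree 6+4 = 10.
The maximum total degree among all terms is 10.

10


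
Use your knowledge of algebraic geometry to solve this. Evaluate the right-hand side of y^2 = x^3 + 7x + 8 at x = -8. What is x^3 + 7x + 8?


Compute x^3 + 7x + 8 at x = -8:
x^3 = (-8)^3 = -512
7*x = 7*(-8) = -56
Sum: -512 - 56 + 8 = -560

-560


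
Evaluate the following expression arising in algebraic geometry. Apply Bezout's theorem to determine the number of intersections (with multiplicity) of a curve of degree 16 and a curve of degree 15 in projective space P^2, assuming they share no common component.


Bezout's theorem states the intersection count equals the product of degrees.
Intersection count = 16 * 15 = 240

240


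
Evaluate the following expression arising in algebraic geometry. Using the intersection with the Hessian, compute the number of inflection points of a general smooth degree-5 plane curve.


For a general smooth plane curve C of degree d, the inflection points are
the intersection of C with its Hessian curve, which has degree 3(d-2).
By Bezout, the total intersection number is d * 3(d-2) = 5 * 9 = 45.
For a general curve every flex is ordinary, so each contributes
multiplicity 1 to C·Hess(C), and the number of distinct inflection
points is 3d(d-2).
Inflection points = 3*5*(5-2) = 3*5*3 = 45

45


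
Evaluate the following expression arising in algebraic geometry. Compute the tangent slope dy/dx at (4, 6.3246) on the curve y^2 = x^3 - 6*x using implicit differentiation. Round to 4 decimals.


Using implicit differentiation of y^2 = x^3 - 6*x:
2y * dy/dx = 3x^2 - 6
dy/dx = (3x^2 - 6)/(2y)
Numerator: 3*4^2 - 6 = 42
Denominator: 2*6.3246 = 12.6492
dy/dx = 42/12.6492 = 3.3204

3.3204


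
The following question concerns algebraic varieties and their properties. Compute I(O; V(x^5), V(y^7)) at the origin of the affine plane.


The intersection multiplicity of V(x^a) and V(y^b) at the origin is:
I(O; V(x^5), V(y^7)) = dim_k(k[x,y]/(x^5, y^7))
A basis for k[x,y]/(x^5, y^7) is the set of monomials x^i * y^j
where 0 <= i < 5 and 0 <= j < 7.
The number of such monomials is 5 * 7 = 35

35


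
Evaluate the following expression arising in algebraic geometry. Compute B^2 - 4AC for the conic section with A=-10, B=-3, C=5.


The discriminant of a conic Ax^2 + Bxy + Cy^2 + ... = 0 is B^2 - 4AC.
B^2 = (-3)^2 = 9
4AC = 4*(-10)*5 = -200
Discriminant = 9 + 200 = 209

209


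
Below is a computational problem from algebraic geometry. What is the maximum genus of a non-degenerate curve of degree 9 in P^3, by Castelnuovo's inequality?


Castelnuovo's bound: write d - 1 = m(r-1) + epsilon with 0 <= epsilon < r-1.
d - 1 = 9 - 1 = 8
r - 1 = 3 - 1 = 2
8 = 4*2 + 0, so m = 4, epsilon = 0
pi(d, r) = m(m-1)(r-1)/2 + m*epsilon
= 4*3*2/2 + 4*0
= 24/2 + 0
= 12 + 0 = 12

12


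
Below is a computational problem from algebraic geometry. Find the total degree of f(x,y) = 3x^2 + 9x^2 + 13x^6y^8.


Examine each term for its total degree (sum of exponents).
  Term '3x^2' has total degree 2+0 = 2.
  Term '9x^2' has total degree 2+0 = 2.
  Term '13x^6y^8' has total degree 6+8 = 14.
The maximum total degree among all terms is 14.

14


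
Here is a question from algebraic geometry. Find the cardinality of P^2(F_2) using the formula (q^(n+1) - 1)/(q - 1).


P^2(F_2) has (q^(n+1) - 1)/(q - 1) points.
= 2^2 + 2^1 + 2^0
= 4 + 2 + 1
= 7

7


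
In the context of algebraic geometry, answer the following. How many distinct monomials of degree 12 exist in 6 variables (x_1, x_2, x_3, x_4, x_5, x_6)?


The number of degree-12 monomials in 6 variables is C(d+n-1, n-1).
= C(12+6-1, 6-1) = C(17, 5)
= 6188

6188


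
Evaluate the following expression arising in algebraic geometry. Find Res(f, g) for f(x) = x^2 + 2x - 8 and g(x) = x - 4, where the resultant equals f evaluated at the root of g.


For Res(f, x - c), we evaluate f at x = c.
f(4) = 4^2 + 2*4 - 8
= 16 + 8 - 8
= 24 - 8 = 16
Res(f, g) = 16

16


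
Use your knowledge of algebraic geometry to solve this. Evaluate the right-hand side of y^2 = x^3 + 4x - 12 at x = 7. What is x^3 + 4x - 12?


Compute x^3 + 4x - 12 at x = 7:
x^3 = 7^3 = 343
4*x = 4*7 = 28
Sum: 343 + 28 - 12 = 359

359


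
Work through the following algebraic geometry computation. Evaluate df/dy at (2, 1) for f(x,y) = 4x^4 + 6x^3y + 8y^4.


df/dy = 6*x^3 + 4*8*y^3
At (2,1): 6*2^3 + 4*8*1^3
= 48 + 32
= 80

80


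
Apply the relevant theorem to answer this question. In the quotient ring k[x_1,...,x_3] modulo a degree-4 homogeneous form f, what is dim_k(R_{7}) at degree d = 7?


For R = k[x_1,...,x_n]/(f) with f homogeneous of degree e:
The Hilbert series is (1 - t^e)/(1 - t)^n.
So h(d) = C(d+n-1, n-1) - C(d-e+n-1, n-1) for d >= e.
With n=3, e=4, d=7:
C(7+3-1, 3-1) = C(9, 2) = 36
C(7-4+3-1, 3-1) = C(5, 2) = 10
h(7) = 36 - 10 = 26

26


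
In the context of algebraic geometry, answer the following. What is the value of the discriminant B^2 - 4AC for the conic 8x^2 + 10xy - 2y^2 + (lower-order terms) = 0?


The discriminant of a conic Ax^2 + Bxy + Cy^2 + ... = 0 is B^2 - 4AC.
B^2 = 10^2 = 100
4AC = 4*8*(-2) = -64
Discriminant = 100 + 64 = 164

164


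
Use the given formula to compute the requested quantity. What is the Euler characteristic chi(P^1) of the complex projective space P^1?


The complex projective space P^1 has one cell in each even real dimension 0, 2, ..., 2.
The cohomology groups are H^{2k}(P^1) = Z for k = 0,...,1, and 0 otherwise.
Euler characteristic = sum of Betti numbers = 1 per even-dimensional cohomology group.
chi(P^1) = 1 + 1 = 2

2


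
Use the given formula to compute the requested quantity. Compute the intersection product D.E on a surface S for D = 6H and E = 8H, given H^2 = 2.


Using bilinearity of the intersection pairing on a surface S:
(aH).(bH) = ab * (H.H)
We have H^2 = 2.
D.E = (6H).(8H) = 6*8*2
= 48*2
= 96

96


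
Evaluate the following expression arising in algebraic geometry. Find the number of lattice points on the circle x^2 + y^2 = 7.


Systematically check integer values of x where x^2 <= 7.
For each valid x, check if 7 - x^2 is a perfect square.
Total integer solutions found: 0

0


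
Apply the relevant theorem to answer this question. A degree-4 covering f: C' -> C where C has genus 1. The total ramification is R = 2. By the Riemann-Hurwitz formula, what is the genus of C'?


Riemann-Hurwitz formula: 2g' - 2 = d(2g - 2) + R
Given: d = 4, g = 1, R = 2
2g' - 2 = 4*(2*1 - 2) + 2
2g' - 2 = 4*0 + 2
2g' - 2 = 0 + 2 = 2
2g' = 4
g' = 2

2


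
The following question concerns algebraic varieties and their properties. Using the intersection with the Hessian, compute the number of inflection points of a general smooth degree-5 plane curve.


For a general smooth plane curve C of degree d, the inflection points are
the intersection of C with its Hessian curve, which has degree 3(d-2).
By Bezout, the total intersection number is d * 3(d-2) = 5 * 9 = 45.
For a general curve every flex is ordinary, so each contributes
multiplicity 1 to C·Hess(C), and the number of distinct inflection
points is 3d(d-2).
Inflection points = 3*5*(5-2) = 3*5*3 = 45

45


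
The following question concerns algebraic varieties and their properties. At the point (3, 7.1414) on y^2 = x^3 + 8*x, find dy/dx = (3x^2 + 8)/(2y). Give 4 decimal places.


Using implicit differentiation of y^2 = x^3 + 8*x:
2y * dy/dx = 3x^2 + 8
dy/dx = (3x^2 + 8)/(2y)
Numerator: 3*3^2 + 8 = 35
Denominator: 2*7.1414 = 14.2828
dy/dx = 35/14.2828 = 2.4505

2.4505


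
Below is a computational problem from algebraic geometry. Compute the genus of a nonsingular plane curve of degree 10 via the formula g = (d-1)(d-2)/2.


Using the genus formula for smooth plane curves:
g = (d-1)(d-2)/2
g = (10-1)(10-2)/2
g = 9*8/2
g = 72/2 = 36

36


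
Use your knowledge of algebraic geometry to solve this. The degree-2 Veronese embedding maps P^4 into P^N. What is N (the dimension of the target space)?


The Veronese embedding v_d: P^n -> P^N maps each point to all
degree-d monomials in n+1 homogeneous coordinates.
N = C(n+d, d) - 1
N = C(4+2, 2) - 1
N = C(6, 2) - 1
C(6, 2) = 15
N = 15 - 1 = 14

14


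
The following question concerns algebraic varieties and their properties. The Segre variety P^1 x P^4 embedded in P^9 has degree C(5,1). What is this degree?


The degree of the Segre variety P^1 x P^4 is C(m+n, m).
= C(5, 1)
= 5

5


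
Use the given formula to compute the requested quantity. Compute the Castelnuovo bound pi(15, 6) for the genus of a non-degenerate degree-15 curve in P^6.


Castelnuovo's bound: write d - 1 = m(r-1) + epsilon with 0 <= epsilon < r-1.
d - 1 = 15 - 1 = 14
r - 1 = 6 - 1 = 5
14 = 2*5 + 4, so m = 2, epsilon = 4
pi(d, r) = m(m-1)(r-1)/2 + m*epsilon
= 2*1*5/2 + 2*4
= 10/2 + 8
= 5 + 8 = 13

13


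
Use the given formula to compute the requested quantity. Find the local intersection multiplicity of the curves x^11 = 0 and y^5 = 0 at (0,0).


The intersection multiplicity of V(x^a) and V(y^b) at the origin is:
I(O; V(x^11), V(y^5)) = dim_k(k[x,y]/(x^11, y^5))
A basis for k[x,y]/(x^11, y^5) is the set of monomials x^i * y^j
where 0 <= i < 11 and 0 <= j < 5.
The number of such monomials is 11 * 5 = 55

55


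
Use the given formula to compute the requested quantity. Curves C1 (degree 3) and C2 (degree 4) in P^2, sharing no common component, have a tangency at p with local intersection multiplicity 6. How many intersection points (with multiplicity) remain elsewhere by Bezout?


By Bezout's theorem, the total intersection number is d1 * d2.
Total = 3 * 4 = 12
Intersection multiplicity at p = 6
Remaining intersections = 12 - 6 = 6

6


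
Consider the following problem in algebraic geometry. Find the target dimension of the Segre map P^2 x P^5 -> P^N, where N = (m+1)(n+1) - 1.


The Segre embedding maps P^m x P^n into P^N via
all products of coordinates from each factor.
N = (m+1)(n+1) - 1
N = (2+1)(5+1) - 1
N = 3*6 - 1
N = 18 - 1 = 17

17


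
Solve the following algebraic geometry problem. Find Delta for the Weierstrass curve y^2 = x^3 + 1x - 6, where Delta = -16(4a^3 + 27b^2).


Compute each component:
4a^3 = 4*1^3 = 4*1 = 4
27b^2 = 27*(-6)^2 = 27*36 = 972
4a^3 + 27b^2 = 4 + 972 = 976
Delta = -16*976 = -15616

-15616


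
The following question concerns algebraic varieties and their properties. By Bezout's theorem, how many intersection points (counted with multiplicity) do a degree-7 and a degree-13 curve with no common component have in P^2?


Bezout's theorem states the intersection count equals the product of degrees.
Intersection count = 7 * 13 = 91

91


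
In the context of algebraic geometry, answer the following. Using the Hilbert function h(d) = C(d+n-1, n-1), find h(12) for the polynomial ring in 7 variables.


The Hilbert function for the polynomial ring in 7 variables is:
h(d) = C(d+n-1, n-1)
h(12) = C(12+7-1, 7-1) = C(18, 6)
= 18! / (6! * 12!)
= 18564

18564


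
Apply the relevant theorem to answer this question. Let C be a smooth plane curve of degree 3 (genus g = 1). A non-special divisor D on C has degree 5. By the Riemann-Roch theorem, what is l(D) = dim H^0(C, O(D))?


First, compute the genus of a smooth plane curve of degree 3:
g = (d-1)(d-2)/2 = (3-1)(3-2)/2 = 1
For a non-special divisor D (i.e., h^1(D) = 0), Riemann-Roch gives:
l(D) = deg(D) - g + 1
Since deg(D) = 5 >= 2g - 1 = 1, D is non-special.
l(D) = 5 - 1 + 1 = 5

5


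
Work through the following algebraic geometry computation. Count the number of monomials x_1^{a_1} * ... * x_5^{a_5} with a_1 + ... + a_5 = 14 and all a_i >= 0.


The number of degree-14 monomials in 5 variables is C(d+n-1, n-1).
= C(14+5-1, 5-1) = C(18, 4)
= 3060

3060
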